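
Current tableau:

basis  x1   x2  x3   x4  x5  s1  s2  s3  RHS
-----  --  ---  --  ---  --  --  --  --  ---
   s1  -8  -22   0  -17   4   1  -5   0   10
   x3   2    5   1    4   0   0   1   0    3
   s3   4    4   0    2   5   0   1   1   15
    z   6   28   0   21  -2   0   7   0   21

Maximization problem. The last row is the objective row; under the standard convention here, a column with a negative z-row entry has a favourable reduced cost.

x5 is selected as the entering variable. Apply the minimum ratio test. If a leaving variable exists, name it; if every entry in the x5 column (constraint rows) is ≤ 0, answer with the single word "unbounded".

Ratios: row 1 (s1): 10/4 = 5/2; row 2 (x3): entry 0 ≤ 0, skip; row 3 (s3): 15/5 = 3.
Minimum ratio is in the s1 row, so s1 leaves.

s1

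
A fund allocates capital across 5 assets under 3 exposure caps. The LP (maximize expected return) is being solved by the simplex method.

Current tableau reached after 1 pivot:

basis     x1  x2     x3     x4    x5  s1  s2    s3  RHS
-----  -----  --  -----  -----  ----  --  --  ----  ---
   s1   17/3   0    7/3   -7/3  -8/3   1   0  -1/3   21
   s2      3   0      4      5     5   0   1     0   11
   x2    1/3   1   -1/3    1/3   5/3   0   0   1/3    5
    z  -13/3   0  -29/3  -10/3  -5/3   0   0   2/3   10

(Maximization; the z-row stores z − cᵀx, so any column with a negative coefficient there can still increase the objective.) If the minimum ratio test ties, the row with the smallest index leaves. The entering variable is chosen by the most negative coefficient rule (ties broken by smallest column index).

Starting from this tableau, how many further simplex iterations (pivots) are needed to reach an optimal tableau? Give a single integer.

pivot: x3 in, s2 out → z = 439/12
No improving column remains; optimal.

1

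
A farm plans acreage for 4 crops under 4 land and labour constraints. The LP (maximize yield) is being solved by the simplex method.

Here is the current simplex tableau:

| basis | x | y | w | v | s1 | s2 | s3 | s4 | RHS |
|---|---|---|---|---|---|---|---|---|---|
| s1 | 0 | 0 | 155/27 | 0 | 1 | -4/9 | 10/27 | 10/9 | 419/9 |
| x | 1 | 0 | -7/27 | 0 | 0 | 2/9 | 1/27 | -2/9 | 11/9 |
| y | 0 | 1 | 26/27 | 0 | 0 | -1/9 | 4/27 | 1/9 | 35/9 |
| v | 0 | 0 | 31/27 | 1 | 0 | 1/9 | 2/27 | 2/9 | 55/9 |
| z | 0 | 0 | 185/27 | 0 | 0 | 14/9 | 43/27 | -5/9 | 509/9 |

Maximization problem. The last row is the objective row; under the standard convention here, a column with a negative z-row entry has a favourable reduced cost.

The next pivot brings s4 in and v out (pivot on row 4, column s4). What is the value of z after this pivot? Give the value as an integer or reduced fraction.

Minimum ratio for s4: (55/9)/(2/9) = 55/2.
z changes by −(z-row coeff of s4)·ratio = −(-5/9)·(55/2) = 275/18.
New z = 509/9 + (275/18) = 431/6.

431/6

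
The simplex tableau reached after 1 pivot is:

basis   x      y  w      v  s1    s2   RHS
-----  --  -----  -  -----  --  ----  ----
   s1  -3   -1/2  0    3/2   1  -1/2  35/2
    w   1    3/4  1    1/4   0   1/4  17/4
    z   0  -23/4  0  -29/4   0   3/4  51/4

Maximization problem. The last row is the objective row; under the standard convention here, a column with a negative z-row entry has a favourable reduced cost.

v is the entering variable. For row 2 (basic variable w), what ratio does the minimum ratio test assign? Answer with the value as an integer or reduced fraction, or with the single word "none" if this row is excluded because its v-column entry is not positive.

Ratio = RHS / (v entry) = (17/4) / (1/4) = 17.

17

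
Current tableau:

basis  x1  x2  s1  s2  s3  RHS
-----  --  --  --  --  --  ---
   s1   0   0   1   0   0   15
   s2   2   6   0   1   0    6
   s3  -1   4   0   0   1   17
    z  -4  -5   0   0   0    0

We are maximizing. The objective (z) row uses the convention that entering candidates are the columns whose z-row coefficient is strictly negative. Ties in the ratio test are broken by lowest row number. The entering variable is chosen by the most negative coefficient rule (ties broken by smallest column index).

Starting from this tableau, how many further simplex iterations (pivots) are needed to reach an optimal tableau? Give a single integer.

2

pivot: x2 in, s2 out → z = 5
pivot: x1 in, x2 out → z = 12
No improving column remains; optimal.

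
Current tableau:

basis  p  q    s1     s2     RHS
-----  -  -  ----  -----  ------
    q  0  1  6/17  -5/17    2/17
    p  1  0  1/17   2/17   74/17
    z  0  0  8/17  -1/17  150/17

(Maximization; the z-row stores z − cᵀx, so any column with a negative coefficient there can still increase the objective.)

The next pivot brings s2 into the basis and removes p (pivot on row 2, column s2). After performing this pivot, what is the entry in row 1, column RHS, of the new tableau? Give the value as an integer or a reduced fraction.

11

Pivot element is row 2, column s2: 2/17.
Normalize row 2: new (row 2, RHS) = (74/17)/(2/17) = 37.
row 1 ← row 1 − (-5/17)·(new row 2): 2/17 − (-5/17)·37 = 11.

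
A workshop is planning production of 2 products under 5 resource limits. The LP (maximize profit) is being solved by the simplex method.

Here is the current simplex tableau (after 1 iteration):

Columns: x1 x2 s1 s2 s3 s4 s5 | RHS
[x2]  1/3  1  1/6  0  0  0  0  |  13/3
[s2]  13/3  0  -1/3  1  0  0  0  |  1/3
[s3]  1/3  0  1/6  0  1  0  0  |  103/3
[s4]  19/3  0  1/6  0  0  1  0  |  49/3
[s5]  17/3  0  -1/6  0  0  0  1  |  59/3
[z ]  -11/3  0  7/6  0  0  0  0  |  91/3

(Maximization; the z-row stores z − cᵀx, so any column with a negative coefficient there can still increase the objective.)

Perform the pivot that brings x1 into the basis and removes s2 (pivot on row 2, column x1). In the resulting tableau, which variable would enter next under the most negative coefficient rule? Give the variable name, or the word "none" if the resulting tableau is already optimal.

Pivot element 13/3. New z-row = old z-row − (-11/3)·(row 2/(13/3)).
Updated z-row coefficients: x1: 0, x2: 0, s1: 23/26, s2: 11/13, s3: 0, s4: 0, s5: 0.
No coefficient is strictly negative; the tableau after this pivot is optimal.

none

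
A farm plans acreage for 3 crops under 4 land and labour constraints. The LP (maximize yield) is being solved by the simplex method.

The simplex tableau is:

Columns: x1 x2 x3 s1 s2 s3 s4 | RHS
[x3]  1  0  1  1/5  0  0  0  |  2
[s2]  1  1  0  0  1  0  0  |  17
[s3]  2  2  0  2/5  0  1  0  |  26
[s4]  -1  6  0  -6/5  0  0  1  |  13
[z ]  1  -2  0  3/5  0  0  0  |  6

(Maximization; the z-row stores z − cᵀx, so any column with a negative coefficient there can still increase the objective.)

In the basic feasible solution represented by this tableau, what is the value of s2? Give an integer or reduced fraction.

17

s2 is basic (row 2); its value is the RHS of that row: 17.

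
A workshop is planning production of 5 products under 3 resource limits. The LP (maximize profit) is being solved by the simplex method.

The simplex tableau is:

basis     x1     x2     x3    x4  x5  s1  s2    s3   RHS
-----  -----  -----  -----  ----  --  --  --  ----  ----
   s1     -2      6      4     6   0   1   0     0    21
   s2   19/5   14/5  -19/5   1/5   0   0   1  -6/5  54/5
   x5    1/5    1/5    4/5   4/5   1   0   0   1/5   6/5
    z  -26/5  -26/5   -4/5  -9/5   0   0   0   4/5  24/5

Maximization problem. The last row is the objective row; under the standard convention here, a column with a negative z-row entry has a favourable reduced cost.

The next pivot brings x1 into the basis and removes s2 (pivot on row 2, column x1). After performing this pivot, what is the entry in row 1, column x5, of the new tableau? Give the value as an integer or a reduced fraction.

Pivot element is row 2, column x1: 19/5.
Normalize row 2: new (row 2, x5) = 0/(19/5) = 0.
row 1 ← row 1 − (-2)·(new row 2): 0 − (-2)·0 = 0.

0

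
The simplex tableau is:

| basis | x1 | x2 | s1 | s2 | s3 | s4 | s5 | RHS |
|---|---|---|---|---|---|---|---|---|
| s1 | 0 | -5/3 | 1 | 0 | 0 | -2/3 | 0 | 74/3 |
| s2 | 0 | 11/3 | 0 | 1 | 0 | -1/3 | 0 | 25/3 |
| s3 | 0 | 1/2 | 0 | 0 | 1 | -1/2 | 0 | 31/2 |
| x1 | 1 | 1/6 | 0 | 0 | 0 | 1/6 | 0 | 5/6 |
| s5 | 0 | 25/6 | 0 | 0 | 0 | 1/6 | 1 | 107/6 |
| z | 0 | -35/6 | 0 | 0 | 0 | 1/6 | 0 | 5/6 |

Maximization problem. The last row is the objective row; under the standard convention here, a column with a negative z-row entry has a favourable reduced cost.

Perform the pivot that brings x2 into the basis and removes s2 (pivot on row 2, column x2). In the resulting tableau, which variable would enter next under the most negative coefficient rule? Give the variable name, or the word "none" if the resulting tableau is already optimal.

Pivot element 11/3. New z-row = old z-row − (-35/6)·(row 2/(11/3)).
Updated z-row coefficients: x1: 0, x2: 0, s1: 0, s2: 35/22, s3: 0, s4: -4/11, s5: 0.
The most negative is -4/11 in column s4, so s4 would enter next.

s4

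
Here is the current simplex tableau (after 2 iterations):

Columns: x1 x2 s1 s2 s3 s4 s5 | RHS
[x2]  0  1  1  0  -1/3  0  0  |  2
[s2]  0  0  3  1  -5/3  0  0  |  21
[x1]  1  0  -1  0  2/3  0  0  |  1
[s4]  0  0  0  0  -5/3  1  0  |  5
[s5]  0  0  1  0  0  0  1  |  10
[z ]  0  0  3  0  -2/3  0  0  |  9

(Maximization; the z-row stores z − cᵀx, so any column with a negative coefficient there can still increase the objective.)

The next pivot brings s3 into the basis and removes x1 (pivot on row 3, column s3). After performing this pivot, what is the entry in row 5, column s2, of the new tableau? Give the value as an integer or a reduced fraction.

0

Pivot element is row 3, column s3: 2/3.
Normalize row 3: new (row 3, s2) = 0/(2/3) = 0.
row 5 ← row 5 − 0·(new row 3): 0 − 0·0 = 0.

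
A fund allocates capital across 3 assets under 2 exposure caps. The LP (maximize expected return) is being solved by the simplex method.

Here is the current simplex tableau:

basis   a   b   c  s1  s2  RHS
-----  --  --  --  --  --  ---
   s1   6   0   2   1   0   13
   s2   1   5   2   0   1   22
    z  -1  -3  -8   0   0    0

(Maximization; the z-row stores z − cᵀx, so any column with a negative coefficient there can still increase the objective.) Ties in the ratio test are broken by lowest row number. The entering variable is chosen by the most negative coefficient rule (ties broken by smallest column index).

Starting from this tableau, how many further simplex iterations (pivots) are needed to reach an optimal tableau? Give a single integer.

2

pivot: c in, s1 out → z = 52
pivot: b in, s2 out → z = 287/5
No improving column remains; optimal.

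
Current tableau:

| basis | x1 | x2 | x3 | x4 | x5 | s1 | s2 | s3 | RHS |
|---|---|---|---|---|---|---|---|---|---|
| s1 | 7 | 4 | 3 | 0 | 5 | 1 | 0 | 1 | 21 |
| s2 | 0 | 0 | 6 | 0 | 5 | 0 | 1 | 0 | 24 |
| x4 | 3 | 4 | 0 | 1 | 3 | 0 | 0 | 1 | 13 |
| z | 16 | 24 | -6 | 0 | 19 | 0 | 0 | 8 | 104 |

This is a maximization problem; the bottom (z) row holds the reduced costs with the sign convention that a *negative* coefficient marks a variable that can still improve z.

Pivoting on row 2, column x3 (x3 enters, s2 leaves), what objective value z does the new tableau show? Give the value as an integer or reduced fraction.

128

Minimum ratio for x3: 24/6 = 4.
z changes by −(z-row coeff of x3)·ratio = −(-6)·4 = 24.
New z = 104 + 24 = 128.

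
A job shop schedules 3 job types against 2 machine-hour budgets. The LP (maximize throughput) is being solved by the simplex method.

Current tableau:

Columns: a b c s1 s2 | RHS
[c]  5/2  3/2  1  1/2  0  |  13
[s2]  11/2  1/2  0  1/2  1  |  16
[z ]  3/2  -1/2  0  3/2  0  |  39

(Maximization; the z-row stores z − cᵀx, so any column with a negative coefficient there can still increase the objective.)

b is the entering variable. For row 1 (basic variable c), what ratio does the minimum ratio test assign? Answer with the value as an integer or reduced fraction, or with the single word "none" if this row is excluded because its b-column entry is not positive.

26/3

Ratio = RHS / (b entry) = 13 / (3/2) = 26/3.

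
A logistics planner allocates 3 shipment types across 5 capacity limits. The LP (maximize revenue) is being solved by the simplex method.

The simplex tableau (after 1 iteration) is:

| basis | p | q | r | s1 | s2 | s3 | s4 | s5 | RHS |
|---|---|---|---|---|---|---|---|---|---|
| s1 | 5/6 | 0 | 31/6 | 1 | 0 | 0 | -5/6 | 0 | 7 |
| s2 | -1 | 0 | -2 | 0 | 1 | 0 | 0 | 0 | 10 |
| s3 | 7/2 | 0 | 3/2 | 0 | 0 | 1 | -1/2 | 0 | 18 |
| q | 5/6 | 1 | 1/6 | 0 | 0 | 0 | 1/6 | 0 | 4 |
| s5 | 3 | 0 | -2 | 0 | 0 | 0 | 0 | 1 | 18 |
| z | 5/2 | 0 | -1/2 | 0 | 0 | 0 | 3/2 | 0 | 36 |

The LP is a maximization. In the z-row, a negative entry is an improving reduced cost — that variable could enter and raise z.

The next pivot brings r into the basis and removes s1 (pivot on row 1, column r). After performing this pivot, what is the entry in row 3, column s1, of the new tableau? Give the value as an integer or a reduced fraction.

-9/31

Pivot element is row 1, column r: 31/6.
Normalize row 1: new (row 1, s1) = 1/(31/6) = 6/31.
row 3 ← row 3 − (3/2)·(new row 1): 0 − (3/2)·(6/31) = -9/31.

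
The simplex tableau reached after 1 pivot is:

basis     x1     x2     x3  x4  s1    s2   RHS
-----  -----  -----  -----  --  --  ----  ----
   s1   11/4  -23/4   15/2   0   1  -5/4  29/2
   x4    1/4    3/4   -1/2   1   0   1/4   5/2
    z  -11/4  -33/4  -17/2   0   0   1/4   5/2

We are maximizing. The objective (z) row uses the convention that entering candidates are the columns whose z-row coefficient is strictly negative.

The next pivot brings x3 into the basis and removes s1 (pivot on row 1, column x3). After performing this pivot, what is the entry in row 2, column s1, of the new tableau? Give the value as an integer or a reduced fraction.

1/15

Pivot element is row 1, column x3: 15/2.
Normalize row 1: new (row 1, s1) = 1/(15/2) = 2/15.
row 2 ← row 2 − (-1/2)·(new row 1): 0 − (-1/2)·(2/15) = 1/15.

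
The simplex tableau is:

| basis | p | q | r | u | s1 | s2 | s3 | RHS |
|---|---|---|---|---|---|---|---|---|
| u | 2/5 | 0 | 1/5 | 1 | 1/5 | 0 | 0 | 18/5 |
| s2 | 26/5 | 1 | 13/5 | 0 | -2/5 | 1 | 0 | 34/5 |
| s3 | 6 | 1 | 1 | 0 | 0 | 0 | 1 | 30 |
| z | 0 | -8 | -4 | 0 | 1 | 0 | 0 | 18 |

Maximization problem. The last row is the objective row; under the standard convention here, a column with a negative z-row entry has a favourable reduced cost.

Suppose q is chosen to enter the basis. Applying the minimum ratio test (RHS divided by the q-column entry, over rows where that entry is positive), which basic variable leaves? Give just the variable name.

Ratios: row 1 (u): entry 0 ≤ 0, skip; row 2 (s2): (34/5)/1 = 34/5; row 3 (s3): 30/1 = 30.
Minimum ratio 34/5 is in the s2 row, so s2 leaves.

s2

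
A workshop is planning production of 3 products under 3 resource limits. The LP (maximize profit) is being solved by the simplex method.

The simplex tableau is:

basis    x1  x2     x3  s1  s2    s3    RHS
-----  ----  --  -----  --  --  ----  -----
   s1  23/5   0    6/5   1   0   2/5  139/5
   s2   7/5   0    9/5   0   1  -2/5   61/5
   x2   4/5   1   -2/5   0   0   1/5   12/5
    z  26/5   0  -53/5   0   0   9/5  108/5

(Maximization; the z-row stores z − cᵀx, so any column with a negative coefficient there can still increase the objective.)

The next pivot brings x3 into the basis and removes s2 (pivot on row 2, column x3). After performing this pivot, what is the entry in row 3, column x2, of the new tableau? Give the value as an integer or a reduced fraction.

1

Pivot element is row 2, column x3: 9/5.
Normalize row 2: new (row 2, x2) = 0/(9/5) = 0.
row 3 ← row 3 − (-2/5)·(new row 2): 1 − (-2/5)·0 = 1.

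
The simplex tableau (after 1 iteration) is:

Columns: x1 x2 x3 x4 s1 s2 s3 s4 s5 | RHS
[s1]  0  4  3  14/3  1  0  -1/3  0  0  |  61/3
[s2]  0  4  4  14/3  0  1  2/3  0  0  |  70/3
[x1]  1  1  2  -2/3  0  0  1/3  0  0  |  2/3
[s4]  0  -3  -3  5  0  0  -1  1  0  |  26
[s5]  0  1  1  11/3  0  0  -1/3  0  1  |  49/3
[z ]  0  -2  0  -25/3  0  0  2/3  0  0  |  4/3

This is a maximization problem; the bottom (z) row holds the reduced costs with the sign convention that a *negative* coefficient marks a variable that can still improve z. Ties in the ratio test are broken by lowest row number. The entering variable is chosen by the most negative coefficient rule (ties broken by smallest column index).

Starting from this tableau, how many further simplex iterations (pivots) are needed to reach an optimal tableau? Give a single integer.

pivot: x4 in, s1 out → z = 527/14
No improving column remains; optimal.

1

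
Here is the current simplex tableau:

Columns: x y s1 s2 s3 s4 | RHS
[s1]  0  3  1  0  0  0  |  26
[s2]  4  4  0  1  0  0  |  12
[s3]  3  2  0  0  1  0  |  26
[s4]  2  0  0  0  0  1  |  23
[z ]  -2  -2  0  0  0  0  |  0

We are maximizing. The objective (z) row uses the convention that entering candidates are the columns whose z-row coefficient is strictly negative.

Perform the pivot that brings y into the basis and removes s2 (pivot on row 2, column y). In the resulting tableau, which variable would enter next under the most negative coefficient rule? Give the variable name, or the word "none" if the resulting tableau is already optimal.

Pivot element 4. New z-row = old z-row − (-2)·(row 2/4).
Updated z-row coefficients: x: 0, y: 0, s1: 0, s2: 1/2, s3: 0, s4: 0.
No coefficient is strictly negative; the tableau after this pivot is optimal.

none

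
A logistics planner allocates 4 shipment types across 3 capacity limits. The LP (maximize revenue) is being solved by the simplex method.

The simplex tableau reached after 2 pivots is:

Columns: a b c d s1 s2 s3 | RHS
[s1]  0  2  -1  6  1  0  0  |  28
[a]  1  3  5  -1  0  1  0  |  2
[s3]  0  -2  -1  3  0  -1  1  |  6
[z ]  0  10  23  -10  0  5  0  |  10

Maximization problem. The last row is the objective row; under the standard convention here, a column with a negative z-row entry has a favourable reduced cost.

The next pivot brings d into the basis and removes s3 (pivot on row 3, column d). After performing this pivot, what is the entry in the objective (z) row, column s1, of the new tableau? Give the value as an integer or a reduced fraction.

0

Pivot element is row 3, column d: 3.
Normalize row 3: new (row 3, s1) = 0/3 = 0.
z-row ← z-row − (-10)·(new row 3): 0 − (-10)·0 = 0.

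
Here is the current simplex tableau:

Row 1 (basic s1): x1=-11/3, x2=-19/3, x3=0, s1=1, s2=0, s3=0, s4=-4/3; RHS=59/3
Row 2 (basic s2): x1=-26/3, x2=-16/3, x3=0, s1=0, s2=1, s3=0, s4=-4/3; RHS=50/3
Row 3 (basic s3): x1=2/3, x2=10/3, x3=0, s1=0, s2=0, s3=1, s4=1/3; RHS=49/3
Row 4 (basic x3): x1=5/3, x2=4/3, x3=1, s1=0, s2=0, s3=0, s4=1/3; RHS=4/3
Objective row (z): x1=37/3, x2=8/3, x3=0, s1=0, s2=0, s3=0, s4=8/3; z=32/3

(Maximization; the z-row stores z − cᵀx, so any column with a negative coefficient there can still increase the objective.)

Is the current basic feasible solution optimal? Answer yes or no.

yes

No objective-row coefficient is strictly negative, so no entering variable exists; the tableau is optimal.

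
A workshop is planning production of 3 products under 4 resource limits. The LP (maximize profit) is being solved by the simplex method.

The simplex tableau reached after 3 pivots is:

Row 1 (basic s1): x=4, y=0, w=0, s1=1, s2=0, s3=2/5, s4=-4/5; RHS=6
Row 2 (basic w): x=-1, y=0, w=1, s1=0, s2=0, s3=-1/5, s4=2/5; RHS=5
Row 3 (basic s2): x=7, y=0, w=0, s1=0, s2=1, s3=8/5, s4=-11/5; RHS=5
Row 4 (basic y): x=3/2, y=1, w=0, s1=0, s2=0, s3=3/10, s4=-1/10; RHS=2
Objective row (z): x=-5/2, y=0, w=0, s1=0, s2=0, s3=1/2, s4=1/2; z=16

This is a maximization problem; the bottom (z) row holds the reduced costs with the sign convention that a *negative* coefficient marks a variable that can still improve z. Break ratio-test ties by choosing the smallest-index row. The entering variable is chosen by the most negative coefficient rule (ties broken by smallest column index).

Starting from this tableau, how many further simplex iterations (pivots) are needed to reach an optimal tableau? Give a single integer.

2

pivot: x in, s2 out → z = 249/14
pivot: s4 in, y out → z = 37/2
No improving column remains; optimal.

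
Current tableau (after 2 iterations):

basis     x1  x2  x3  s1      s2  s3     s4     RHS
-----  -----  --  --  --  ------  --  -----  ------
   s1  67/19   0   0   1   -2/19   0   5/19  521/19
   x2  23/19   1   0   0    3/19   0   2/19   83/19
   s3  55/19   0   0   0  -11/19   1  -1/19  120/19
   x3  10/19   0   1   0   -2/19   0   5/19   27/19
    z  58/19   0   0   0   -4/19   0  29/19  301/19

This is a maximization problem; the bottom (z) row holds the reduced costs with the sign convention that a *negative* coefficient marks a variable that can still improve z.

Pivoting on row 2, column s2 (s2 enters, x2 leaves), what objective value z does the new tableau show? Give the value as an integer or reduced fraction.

Minimum ratio for s2: (83/19)/(3/19) = 83/3.
z changes by −(z-row coeff of s2)·ratio = −(-4/19)·(83/3) = 332/57.
New z = 301/19 + (332/57) = 65/3.

65/3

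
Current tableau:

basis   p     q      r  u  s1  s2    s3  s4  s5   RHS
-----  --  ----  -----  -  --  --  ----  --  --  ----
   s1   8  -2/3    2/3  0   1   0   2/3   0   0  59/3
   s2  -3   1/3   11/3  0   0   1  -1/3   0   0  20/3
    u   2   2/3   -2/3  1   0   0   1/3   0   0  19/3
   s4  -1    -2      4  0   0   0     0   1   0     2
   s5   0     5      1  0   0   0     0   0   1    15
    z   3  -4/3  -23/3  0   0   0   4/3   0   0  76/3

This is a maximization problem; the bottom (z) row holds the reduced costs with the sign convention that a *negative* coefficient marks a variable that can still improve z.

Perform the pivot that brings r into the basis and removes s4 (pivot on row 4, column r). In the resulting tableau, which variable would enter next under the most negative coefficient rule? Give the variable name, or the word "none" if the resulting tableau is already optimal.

q

Pivot element 4. New z-row = old z-row − (-23/3)·(row 4/4).
Updated z-row coefficients: p: 13/12, q: -31/6, r: 0, u: 0, s1: 0, s2: 0, s3: 4/3, s4: 23/12, s5: 0.
The most negative is -31/6 in column q, so q would enter next.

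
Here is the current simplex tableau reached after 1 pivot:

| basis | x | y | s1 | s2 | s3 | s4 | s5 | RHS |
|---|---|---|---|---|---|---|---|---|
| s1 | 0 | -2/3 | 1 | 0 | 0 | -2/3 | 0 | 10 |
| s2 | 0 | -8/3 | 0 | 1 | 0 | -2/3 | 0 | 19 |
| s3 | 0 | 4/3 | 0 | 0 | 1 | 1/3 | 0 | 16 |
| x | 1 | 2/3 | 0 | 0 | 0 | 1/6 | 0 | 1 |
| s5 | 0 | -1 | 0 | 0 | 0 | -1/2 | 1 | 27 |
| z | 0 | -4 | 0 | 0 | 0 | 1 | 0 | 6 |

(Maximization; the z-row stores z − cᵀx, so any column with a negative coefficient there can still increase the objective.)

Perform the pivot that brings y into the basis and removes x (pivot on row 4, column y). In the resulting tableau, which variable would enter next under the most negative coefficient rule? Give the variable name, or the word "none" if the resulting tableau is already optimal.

none

Pivot element 2/3. New z-row = old z-row − (-4)·(row 4/(2/3)).
Updated z-row coefficients: x: 6, y: 0, s1: 0, s2: 0, s3: 0, s4: 2, s5: 0.
No coefficient is strictly negative; the tableau after this pivot is optimal.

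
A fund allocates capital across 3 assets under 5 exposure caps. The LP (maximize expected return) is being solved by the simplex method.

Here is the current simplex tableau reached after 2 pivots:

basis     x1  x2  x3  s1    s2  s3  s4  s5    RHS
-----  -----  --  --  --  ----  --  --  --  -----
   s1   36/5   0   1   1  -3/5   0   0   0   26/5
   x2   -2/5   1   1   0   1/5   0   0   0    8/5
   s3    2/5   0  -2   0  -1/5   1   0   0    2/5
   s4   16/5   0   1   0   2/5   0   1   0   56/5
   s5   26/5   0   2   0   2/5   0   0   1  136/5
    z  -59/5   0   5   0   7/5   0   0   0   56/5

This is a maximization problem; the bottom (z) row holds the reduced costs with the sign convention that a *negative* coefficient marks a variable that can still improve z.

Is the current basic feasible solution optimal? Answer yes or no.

Column x1 has objective-row coefficient -59/5, which is negative; an improving pivot exists, so not yet optimal.

no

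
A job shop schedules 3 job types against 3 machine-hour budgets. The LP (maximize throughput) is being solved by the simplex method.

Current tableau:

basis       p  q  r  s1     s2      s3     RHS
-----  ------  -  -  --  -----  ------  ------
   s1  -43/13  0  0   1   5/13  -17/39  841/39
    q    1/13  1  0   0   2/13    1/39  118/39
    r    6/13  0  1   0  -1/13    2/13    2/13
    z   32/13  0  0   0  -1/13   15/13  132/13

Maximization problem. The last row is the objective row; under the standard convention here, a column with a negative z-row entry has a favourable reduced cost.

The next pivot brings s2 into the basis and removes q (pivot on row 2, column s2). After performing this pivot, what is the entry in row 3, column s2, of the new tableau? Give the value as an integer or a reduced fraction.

0

Pivot element is row 2, column s2: 2/13.
Normalize row 2: new (row 2, s2) = (2/13)/(2/13) = 1.
row 3 ← row 3 − (-1/13)·(new row 2): -1/13 − (-1/13)·1 = 0.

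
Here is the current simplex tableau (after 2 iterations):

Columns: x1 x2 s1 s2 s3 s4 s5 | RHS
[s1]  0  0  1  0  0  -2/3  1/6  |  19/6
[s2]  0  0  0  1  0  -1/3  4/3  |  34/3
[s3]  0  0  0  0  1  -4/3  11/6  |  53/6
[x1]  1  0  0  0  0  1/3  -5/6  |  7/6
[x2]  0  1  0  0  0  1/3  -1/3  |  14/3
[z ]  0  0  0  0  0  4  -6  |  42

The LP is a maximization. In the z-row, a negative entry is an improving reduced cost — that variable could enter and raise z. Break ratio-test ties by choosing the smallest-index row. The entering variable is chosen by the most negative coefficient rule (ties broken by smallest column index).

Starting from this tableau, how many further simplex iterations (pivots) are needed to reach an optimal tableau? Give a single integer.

pivot: s5 in, s3 out → z = 780/11
pivot: s4 in, s2 out → z = 516/7
No improving column remains; optimal.

2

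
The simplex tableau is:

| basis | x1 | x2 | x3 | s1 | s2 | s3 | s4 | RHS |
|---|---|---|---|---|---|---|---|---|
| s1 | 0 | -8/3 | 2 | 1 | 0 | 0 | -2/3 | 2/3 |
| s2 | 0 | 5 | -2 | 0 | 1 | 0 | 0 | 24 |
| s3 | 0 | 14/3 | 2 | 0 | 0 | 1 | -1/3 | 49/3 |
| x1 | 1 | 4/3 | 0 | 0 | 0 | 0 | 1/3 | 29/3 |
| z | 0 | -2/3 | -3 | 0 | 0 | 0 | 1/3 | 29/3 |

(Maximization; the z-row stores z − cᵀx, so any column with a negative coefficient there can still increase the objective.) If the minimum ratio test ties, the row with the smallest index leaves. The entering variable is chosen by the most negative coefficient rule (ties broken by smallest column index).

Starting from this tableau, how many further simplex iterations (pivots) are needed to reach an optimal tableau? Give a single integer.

pivot: x3 in, s1 out → z = 32/3
pivot: x2 in, s3 out → z = 227/11
pivot: s4 in, x1 out → z = 32
No improving column remains; optimal.

3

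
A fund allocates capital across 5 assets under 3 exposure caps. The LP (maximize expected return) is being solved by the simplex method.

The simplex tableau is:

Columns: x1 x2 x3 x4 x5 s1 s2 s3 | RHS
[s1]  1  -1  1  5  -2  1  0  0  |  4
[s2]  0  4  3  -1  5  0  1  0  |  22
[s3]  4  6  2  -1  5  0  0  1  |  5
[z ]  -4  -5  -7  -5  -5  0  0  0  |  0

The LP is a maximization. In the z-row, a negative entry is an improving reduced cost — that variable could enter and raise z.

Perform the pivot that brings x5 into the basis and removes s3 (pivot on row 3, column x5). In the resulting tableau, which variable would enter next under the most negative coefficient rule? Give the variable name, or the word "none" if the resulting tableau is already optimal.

x4

Pivot element 5. New z-row = old z-row − (-5)·(row 3/5).
Updated z-row coefficients: x1: 0, x2: 1, x3: -5, x4: -6, x5: 0, s1: 0, s2: 0, s3: 1.
The most negative is -6 in column x4, so x4 would enter next.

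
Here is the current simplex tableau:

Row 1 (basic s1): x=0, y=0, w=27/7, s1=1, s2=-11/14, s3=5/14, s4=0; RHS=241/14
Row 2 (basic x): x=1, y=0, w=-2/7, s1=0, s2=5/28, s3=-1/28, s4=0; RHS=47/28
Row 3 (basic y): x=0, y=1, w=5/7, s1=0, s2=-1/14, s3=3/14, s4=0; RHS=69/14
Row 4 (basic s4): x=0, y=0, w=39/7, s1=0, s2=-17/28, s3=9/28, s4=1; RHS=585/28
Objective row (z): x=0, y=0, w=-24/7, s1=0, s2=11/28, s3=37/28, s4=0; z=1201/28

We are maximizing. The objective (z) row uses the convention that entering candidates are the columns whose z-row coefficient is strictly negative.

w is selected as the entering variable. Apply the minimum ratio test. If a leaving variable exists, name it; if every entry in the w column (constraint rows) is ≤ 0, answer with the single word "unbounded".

s4

Ratios: row 1 (s1): (241/14)/(27/7) = 241/54; row 2 (x): entry -2/7 ≤ 0, skip; row 3 (y): (69/14)/(5/7) = 69/10; row 4 (s4): (585/28)/(39/7) = 15/4.
Minimum ratio is in the s4 row, so s4 leaves.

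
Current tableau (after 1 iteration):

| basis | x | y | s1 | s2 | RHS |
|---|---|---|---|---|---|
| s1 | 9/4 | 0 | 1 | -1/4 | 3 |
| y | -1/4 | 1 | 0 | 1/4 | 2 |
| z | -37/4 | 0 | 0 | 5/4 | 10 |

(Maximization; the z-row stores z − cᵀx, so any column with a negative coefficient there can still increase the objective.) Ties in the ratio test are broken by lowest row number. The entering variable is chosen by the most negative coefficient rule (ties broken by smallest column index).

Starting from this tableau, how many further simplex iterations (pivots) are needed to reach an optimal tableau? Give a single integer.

pivot: x in, s1 out → z = 67/3
No improving column remains; optimal.

1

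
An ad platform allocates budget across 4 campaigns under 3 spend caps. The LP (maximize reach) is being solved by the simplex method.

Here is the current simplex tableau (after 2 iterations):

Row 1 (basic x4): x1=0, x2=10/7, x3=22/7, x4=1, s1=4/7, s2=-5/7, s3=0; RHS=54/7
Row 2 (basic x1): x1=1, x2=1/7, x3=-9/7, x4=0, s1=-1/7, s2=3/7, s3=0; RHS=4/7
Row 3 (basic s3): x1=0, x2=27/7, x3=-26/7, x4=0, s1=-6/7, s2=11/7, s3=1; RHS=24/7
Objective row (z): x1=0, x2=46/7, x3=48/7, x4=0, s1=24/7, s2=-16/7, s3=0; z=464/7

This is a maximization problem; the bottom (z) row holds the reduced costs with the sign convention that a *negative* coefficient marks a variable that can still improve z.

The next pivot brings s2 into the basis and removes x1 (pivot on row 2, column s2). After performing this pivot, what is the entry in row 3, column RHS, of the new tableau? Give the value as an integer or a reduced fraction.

Pivot element is row 2, column s2: 3/7.
Normalize row 2: new (row 2, RHS) = (4/7)/(3/7) = 4/3.
row 3 ← row 3 − (11/7)·(new row 2): 24/7 − (11/7)·(4/3) = 4/3.

4/3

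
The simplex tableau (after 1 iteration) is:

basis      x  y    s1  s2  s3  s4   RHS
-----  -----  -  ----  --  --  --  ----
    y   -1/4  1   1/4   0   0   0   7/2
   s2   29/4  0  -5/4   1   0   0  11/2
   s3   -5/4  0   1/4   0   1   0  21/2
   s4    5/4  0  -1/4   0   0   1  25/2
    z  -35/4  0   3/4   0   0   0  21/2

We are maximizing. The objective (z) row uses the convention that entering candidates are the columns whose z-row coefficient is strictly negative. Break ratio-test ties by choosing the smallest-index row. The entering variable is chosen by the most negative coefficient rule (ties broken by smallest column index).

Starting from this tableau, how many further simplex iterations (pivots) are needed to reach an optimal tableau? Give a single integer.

2

pivot: x in, s2 out → z = 497/29
pivot: s1 in, y out → z = 92/3
No improving column remains; optimal.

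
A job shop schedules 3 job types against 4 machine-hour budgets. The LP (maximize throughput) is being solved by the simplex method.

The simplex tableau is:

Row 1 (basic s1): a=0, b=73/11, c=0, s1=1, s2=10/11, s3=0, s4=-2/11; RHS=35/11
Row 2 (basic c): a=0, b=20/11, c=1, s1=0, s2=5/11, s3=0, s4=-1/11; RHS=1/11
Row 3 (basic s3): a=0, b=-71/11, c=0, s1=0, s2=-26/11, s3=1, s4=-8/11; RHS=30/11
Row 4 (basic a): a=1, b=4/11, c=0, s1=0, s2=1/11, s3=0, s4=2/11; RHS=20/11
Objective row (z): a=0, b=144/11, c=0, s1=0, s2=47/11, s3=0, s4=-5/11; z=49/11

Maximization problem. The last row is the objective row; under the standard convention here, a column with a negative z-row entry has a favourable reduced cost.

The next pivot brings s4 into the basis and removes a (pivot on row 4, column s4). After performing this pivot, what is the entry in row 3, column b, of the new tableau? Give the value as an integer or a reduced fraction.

Pivot element is row 4, column s4: 2/11.
Normalize row 4: new (row 4, b) = (4/11)/(2/11) = 2.
row 3 ← row 3 − (-8/11)·(new row 4): -71/11 − (-8/11)·2 = -5.

-5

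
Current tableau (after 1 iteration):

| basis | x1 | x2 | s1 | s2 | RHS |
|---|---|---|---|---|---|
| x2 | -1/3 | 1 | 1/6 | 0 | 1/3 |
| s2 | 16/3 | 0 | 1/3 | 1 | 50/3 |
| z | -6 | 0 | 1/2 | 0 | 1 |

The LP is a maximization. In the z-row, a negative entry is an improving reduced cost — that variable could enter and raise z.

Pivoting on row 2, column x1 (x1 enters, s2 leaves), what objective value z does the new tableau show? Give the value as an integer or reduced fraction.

Minimum ratio for x1: (50/3)/(16/3) = 25/8.
z changes by −(z-row coeff of x1)·ratio = −(-6)·(25/8) = 75/4.
New z = 1 + (75/4) = 79/4.

79/4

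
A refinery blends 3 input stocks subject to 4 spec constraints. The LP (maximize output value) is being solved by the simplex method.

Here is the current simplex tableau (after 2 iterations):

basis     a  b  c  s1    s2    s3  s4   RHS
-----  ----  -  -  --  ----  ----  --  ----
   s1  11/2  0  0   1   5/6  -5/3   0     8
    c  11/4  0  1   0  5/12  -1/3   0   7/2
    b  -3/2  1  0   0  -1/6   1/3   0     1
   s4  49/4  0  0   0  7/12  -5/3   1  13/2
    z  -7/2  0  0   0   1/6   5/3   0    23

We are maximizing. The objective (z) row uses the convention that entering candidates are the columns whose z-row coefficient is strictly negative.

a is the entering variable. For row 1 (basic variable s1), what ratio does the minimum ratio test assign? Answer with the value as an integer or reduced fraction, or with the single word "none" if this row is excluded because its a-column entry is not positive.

16/11

Ratio = RHS / (a entry) = 8 / (11/2) = 16/11.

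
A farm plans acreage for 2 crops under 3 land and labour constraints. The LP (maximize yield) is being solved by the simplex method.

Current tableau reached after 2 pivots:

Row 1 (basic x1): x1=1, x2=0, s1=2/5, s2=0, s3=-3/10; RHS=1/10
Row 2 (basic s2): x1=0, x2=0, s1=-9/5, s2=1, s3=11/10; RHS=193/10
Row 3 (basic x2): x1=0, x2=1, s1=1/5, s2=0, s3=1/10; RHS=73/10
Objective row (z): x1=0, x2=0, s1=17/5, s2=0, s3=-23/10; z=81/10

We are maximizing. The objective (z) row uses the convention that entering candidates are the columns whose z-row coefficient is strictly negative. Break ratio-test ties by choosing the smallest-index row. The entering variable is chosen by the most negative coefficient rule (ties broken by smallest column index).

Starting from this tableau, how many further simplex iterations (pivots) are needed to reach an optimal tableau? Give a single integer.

2

pivot: s3 in, s2 out → z = 533/11
pivot: s1 in, x2 out → z = 54
No improving column remains; optimal.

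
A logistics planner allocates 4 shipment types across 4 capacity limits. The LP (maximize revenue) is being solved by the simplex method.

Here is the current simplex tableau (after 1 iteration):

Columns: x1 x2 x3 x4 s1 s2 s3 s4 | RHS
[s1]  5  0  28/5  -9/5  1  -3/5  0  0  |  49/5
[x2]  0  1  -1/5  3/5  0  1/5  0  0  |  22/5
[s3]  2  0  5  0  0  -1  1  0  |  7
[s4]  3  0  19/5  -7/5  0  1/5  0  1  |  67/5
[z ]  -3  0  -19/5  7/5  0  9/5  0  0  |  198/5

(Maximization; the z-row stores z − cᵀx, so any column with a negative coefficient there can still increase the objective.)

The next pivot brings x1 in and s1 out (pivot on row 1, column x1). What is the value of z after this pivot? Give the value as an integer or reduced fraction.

Minimum ratio for x1: (49/5)/5 = 49/25.
z changes by −(z-row coeff of x1)·ratio = −(-3)·(49/25) = 147/25.
New z = 198/5 + (147/25) = 1137/25.

1137/25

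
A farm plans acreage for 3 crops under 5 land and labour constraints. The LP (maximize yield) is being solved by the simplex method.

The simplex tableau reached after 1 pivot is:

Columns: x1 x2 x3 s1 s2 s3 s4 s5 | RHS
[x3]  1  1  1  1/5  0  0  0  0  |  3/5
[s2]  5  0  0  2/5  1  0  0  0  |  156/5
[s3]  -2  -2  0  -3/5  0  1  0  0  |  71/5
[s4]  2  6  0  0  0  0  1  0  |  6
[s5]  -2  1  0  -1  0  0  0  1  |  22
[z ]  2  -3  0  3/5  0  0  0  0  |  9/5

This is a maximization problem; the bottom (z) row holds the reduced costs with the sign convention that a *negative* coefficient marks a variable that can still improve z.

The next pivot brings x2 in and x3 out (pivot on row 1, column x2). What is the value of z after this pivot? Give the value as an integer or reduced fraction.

Minimum ratio for x2: (3/5)/1 = 3/5.
z changes by −(z-row coeff of x2)·ratio = −(-3)·(3/5) = 9/5.
New z = 9/5 + (9/5) = 18/5.

18/5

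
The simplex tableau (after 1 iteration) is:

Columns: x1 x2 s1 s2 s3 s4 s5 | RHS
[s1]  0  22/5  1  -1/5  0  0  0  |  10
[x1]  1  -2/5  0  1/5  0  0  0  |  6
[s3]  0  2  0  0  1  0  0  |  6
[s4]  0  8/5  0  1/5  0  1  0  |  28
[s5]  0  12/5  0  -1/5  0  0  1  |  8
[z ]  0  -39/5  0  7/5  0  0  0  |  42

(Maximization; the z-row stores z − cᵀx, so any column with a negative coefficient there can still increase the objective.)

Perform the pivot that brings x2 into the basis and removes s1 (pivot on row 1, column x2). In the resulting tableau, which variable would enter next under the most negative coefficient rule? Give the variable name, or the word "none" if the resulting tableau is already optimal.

Pivot element 22/5. New z-row = old z-row − (-39/5)·(row 1/(22/5)).
Updated z-row coefficients: x1: 0, x2: 0, s1: 39/22, s2: 23/22, s3: 0, s4: 0, s5: 0.
No coefficient is strictly negative; the tableau after this pivot is optimal.

none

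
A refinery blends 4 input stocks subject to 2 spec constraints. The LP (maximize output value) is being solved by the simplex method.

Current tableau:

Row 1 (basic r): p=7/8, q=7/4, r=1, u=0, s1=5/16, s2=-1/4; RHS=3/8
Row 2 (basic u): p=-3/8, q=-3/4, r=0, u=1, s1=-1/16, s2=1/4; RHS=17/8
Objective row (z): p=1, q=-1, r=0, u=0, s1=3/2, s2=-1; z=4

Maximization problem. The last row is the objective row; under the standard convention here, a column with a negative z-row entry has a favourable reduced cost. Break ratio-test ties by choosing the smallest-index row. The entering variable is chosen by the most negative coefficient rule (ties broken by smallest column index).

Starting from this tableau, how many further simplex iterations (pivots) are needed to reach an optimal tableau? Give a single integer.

2

pivot: q in, r out → z = 59/14
pivot: s2 in, u out → z = 45/2
No improving column remains; optimal.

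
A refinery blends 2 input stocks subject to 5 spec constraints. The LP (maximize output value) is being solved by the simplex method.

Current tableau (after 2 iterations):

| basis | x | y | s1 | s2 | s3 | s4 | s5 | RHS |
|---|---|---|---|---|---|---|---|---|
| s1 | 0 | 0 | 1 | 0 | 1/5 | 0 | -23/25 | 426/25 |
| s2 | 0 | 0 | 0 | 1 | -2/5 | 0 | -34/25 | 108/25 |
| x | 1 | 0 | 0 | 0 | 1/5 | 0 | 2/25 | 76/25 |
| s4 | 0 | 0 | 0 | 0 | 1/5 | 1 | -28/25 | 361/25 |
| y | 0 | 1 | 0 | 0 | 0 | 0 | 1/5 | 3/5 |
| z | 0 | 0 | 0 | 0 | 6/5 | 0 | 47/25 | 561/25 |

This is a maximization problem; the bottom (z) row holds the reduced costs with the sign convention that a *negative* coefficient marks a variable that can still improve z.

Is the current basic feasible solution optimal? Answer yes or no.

yes

No objective-row coefficient is strictly negative, so no entering variable exists; the tableau is optimal.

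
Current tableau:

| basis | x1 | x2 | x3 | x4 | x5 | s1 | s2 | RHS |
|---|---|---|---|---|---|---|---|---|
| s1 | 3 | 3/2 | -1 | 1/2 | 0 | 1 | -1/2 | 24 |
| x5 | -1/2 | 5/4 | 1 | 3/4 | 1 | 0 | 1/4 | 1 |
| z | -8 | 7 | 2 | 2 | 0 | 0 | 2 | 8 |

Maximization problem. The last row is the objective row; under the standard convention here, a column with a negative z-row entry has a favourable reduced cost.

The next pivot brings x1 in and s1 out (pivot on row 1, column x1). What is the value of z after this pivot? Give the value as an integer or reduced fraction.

72

Minimum ratio for x1: 24/3 = 8.
z changes by −(z-row coeff of x1)·ratio = −(-8)·8 = 64.
New z = 8 + 64 = 72.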